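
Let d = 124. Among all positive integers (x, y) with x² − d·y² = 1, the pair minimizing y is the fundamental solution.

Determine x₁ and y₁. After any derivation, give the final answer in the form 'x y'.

d=124: √d = [11; 7,2,1,1,1,…,2,7,22] (ℓ=16, even), read p_15/q_15
a_0=11:  p_0=11·1+0=11,  q_0=11·0+1=1
…
a_4=1:  p_4=1·245+167=412,  q_4=1·22+15=37
…
a_9=1:  p_9=1·14543+3040=17583,  q_9=1·1306+273=1579
…
a_14=2:  p_14=2·237042+152167=626251,  q_14=2·21287+13665=56239
a_15=7:  p_15=7·626251+237042=4620799,  q_15=7·56239+21287=414960
→ (4620799, 414960).  Check: 4620799²=21351783398401, 124·414960²=21351783398400, difference 1.

4620799 414960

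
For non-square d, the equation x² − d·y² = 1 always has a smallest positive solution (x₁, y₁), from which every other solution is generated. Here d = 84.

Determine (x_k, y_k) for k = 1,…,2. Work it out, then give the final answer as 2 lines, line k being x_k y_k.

55 6
6049 660

d=84: √d = [9; 6,18] (ℓ=2, even), read p_1/q_1
k=0  a_k=9  p_k/q_k = 9/1
k=1  a_k=6  p_k/q_k = 55/6
→ (55, 6).  Check: 55²=3025, 84·6²=3024, difference 1.
k=2:  x_2 = 55·55+84·6·6 = 6049,  y_2 = 55·6+6·55 = 660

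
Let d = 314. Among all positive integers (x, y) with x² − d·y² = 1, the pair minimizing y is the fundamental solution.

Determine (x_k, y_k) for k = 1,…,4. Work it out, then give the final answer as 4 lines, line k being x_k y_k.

[17; 1,2,1,1,2,1,34] for √314; ℓ=7 ⇒ convergent index 13
a_0=17:  p_0=17·1+0=17,  q_0=17·0+1=1
…
a_2=2:  p_2=2·18+17=53,  q_2=2·1+1=3
…
a_5=2:  p_5=2·124+71=319,  q_5=2·7+4=18
…
a_11=1:  p_11=1·62853+47029=109882,  q_11=1·3547+2654=6201
a_12=2:  p_12=2·109882+62853=282617,  q_12=2·6201+3547=15949
a_13=1:  p_13=1·282617+109882=392499,  q_13=1·15949+6201=22150
fundamental: x₁=392499, y₁=22150  (since 154055465001 − 314·490622500 = 1)
n=2: (392499,22150)∘(392499,22150) = (392499·392499+314·22150·22150, 392499·22150+22150·392499) = (308110930001,17387705700)
n=3: (308110930001,17387705700)∘(392499,22150) = (392499·308110930001+314·22150·17387705700, 392499·17387705700+22150·308110930001) = (241866463828532499,13649314199066450)
n=4: (241866463828532499,13649314199066450)∘(392499,22150) = (392499·241866463828532499+314·22150·13649314199066450, 392499·13649314199066450+22150·241866463828532499) = (189864690372162243720001,10714684347621377411400)

392499 22150
308110930001 17387705700
241866463828532499 13649314199066450
189864690372162243720001 10714684347621377411400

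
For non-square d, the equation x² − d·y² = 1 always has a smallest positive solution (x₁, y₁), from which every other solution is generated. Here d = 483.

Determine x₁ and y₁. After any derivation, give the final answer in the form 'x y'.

√483 → a₀=21, period (1,42); ℓ=2 even so k=1
step 0: (21, 1)  from 21·(1,0) + (0,1)
step 1: (22, 1)  from 1·(21,1) + (1,0)
→ (22, 1).  Check: 22²=484, 483·1²=483, difference 1.

22 1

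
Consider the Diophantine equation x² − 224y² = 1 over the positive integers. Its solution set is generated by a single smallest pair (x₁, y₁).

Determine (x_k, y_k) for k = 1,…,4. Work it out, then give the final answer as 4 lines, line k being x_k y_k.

15 1
449 30
13455 899
403201 26940

[14; 1,28] for √224; ℓ=2 ⇒ convergent index 1
a_0=14:  p_0=14·1+0=14,  q_0=14·0+1=1
a_1=1:  p_1=1·14+1=15,  q_1=1·1+0=1
→ (15, 1).  Check: 15²=225, 224·1²=224, difference 1.
(15+1√224)^2 = 449 + 30√224
(15+1√224)^3 = 13455 + 899√224
(15+1√224)^4 = 403201 + 26940√224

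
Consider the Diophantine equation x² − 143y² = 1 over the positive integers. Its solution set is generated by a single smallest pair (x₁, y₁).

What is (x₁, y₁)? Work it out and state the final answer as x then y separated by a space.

12 1

√143 = [11; 1,22, …], period ℓ=2 (even) → k=1
step 0: (11, 1)  from 11·(1,0) + (0,1)
step 1: (12, 1)  from 1·(11,1) + (1,0)
(x₁, y₁) = (12, 1);  12² − 143·1² = 1 ✓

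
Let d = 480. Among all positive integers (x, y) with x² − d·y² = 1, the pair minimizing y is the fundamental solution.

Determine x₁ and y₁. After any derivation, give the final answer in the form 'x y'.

241 11

√480 → a₀=21, period (1,9,1,42); ℓ=4 even so k=3
k=0  a_k=21  p_k/q_k = 21/1
k=1  a_k=1  p_k/q_k = 22/1
k=2  a_k=9  p_k/q_k = 219/10
k=3  a_k=1  p_k/q_k = 241/11
→ (241, 11).  Check: 241²=58081, 480·11²=58080, difference 1.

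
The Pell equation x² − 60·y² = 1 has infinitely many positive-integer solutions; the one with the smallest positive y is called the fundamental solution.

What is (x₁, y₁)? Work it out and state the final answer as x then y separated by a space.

31 4

√60 = [7; 1,2,1,14, …], period ℓ=4 (even) → k=3
a_0=7:  p_0=7·1+0=7,  q_0=7·0+1=1
a_1=1:  p_1=1·7+1=8,  q_1=1·1+0=1
a_2=2:  p_2=2·8+7=23,  q_2=2·1+1=3
a_3=1:  p_3=1·23+8=31,  q_3=1·3+1=4
→ (31, 4).  Check: 31²=961, 60·4²=960, difference 1.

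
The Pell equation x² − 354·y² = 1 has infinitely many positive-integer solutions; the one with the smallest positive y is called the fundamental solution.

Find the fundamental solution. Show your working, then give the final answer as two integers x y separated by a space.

258065 13716

d=354: √d = [18; 1,4,2,2,18,2,2,4,1,36] (ℓ=10, even), read p_9/q_9
a_0=18:  p_0=18·1+0=18,  q_0=18·0+1=1
a_1=1:  p_1=1·18+1=19,  q_1=1·1+0=1
a_2=4:  p_2=4·19+18=94,  q_2=4·1+1=5
a_3=2:  p_3=2·94+19=207,  q_3=2·5+1=11
a_4=2:  p_4=2·207+94=508,  q_4=2·11+5=27
a_5=18:  p_5=18·508+207=9351,  q_5=18·27+11=497
a_6=2:  p_6=2·9351+508=19210,  q_6=2·497+27=1021
…
a_8=4:  p_8=4·47771+19210=210294,  q_8=4·2539+1021=11177
a_9=1:  p_9=1·210294+47771=258065,  q_9=1·11177+2539=13716
→ (258065, 13716).  Check: 258065²=66597544225, 354·13716²=66597544224, difference 1.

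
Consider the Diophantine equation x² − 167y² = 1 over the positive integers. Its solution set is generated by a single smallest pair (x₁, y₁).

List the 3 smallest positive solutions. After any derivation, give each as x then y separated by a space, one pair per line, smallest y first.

168 13
56447 4368
18966024 1467635

d=167: √d = [12; 1,11,1,24] (ℓ=4, even), read p_3/q_3
i=0: a=12 ⇒ p=12, q=1
…
i=2: a=11 ⇒ p=155, q=12
i=3: a=1 ⇒ p=168, q=13
(x₁, y₁) = (168, 13);  168² − 167·13² = 1 ✓
k=2:  x_2 = 168·168+167·13·13 = 56447,  y_2 = 168·13+13·168 = 4368
k=3:  x_3 = 168·56447+167·13·4368 = 18966024,  y_3 = 168·4368+13·56447 = 1467635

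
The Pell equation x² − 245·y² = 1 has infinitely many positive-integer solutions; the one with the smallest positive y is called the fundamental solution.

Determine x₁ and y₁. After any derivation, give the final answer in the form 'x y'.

51841 3312

√245 = [15; 1,1,1,7,6,7,1,1,1,30, …], period ℓ=10 (even) → k=9
step 0: (15, 1)  from 15·(1,0) + (0,1)
step 1: (16, 1)  from 1·(15,1) + (1,0)
step 2: (31, 2)  from 1·(16,1) + (15,1)
step 3: (47, 3)  from 1·(31,2) + (16,1)
…
step 5: (2207, 141)  from 6·(360,23) + (47,3)
…
step 7: (18016, 1151)  from 1·(15809,1010) + (2207,141)
step 8: (33825, 2161)  from 1·(18016,1151) + (15809,1010)
step 9: (51841, 3312)  from 1·(33825,2161) + (18016,1151)
fundamental: x₁=51841, y₁=3312  (since 2687489281 − 245·10969344 = 1)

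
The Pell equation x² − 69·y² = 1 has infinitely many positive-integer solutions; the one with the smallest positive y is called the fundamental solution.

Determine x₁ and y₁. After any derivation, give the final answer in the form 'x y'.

7775 936

[8; 3,3,1,4,1,3,3,16] for √69; ℓ=8 ⇒ convergent index 7
step 0: (8, 1)  from 8·(1,0) + (0,1)
step 1: (25, 3)  from 3·(8,1) + (1,0)
step 2: (83, 10)  from 3·(25,3) + (8,1)
…
step 5: (623, 75)  from 1·(515,62) + (108,13)
step 6: (2384, 287)  from 3·(623,75) + (515,62)
step 7: (7775, 936)  from 3·(2384,287) + (623,75)
fundamental: x₁=7775, y₁=936  (since 60450625 − 69·876096 = 1)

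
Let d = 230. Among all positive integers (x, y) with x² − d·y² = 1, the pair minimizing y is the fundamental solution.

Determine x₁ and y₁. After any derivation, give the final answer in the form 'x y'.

91 6

d=230: √d = [15; 6,30] (ℓ=2, even), read p_1/q_1
i=0: a=15 ⇒ p=15, q=1
i=1: a=6 ⇒ p=91, q=6
→ (91, 6).  Check: 91²=8281, 230·6²=8280, difference 1.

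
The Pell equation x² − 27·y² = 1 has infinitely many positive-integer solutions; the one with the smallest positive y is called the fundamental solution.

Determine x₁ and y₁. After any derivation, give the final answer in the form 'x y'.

√27 = [5; 5,10, …], period ℓ=2 (even) → k=1
a_0=5:  p_0=5·1+0=5,  q_0=5·0+1=1
a_1=5:  p_1=5·5+1=26,  q_1=5·1+0=5
→ (26, 5).  Check: 26²=676, 27·5²=675, difference 1.

26 5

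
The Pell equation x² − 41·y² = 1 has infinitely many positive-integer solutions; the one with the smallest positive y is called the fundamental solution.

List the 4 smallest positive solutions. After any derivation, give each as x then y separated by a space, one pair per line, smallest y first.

2049 320
8396801 1311360
34410088449 5373952960
141012534067201 22022457918720

√41 → a₀=6, period (2,2,12); ℓ=3 odd so k=5
k=0  a_k=6  p_k/q_k = 6/1
k=1  a_k=2  p_k/q_k = 13/2
k=2  a_k=2  p_k/q_k = 32/5
k=3  a_k=12  p_k/q_k = 397/62
k=4  a_k=2  p_k/q_k = 826/129
k=5  a_k=2  p_k/q_k = 2049/320
(x₁, y₁) = (2049, 320);  2049² − 41·320² = 1 ✓
n=2: (2049,320)∘(2049,320) = (2049·2049+41·320·320, 2049·320+320·2049) = (8396801,1311360)
n=3: (8396801,1311360)∘(2049,320) = (2049·8396801+41·320·1311360, 2049·1311360+320·8396801) = (34410088449,5373952960)
n=4: (34410088449,5373952960)∘(2049,320) = (2049·34410088449+41·320·5373952960, 2049·5373952960+320·34410088449) = (141012534067201,22022457918720)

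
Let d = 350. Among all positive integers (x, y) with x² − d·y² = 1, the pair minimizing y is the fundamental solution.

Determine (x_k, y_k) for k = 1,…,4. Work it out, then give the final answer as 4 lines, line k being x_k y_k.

449 24
403201 21552
362074049 19353672
325142092801 17379575904

d=350: √d = [18; 1,2,2,2,1,36] (ℓ=6, even), read p_5/q_5
k=0  a_k=18  p_k/q_k = 18/1
…
k=2  a_k=2  p_k/q_k = 56/3
k=3  a_k=2  p_k/q_k = 131/7
k=4  a_k=2  p_k/q_k = 318/17
k=5  a_k=1  p_k/q_k = 449/24
fundamental: x₁=449, y₁=24  (since 201601 − 350·576 = 1)
k=2:  x_2 = 449·449+350·24·24 = 403201,  y_2 = 449·24+24·449 = 21552
k=3:  x_3 = 449·403201+350·24·21552 = 362074049,  y_3 = 449·21552+24·403201 = 19353672
k=4:  x_4 = 449·362074049+350·24·19353672 = 325142092801,  y_4 = 449·19353672+24·362074049 = 17379575904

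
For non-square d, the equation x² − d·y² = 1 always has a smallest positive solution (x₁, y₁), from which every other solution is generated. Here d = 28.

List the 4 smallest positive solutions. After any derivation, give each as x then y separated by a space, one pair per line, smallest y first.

√28 = [5; 3,2,3,10, …], period ℓ=4 (even) → k=3
a_0=5:  p_0=5·1+0=5,  q_0=5·0+1=1
…
a_2=2:  p_2=2·16+5=37,  q_2=2·3+1=7
a_3=3:  p_3=3·37+16=127,  q_3=3·7+3=24
fundamental: x₁=127, y₁=24  (since 16129 − 28·576 = 1)
n=2: (127,24)∘(127,24) = (127·127+28·24·24, 127·24+24·127) = (32257,6096)
n=3: (32257,6096)∘(127,24) = (127·32257+28·24·6096, 127·6096+24·32257) = (8193151,1548360)
n=4: (8193151,1548360)∘(127,24) = (127·8193151+28·24·1548360, 127·1548360+24·8193151) = (2081028097,393277344)

127 24
32257 6096
8193151 1548360
2081028097 393277344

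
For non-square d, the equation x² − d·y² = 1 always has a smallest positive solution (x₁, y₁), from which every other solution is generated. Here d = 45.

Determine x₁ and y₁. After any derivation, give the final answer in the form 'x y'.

[6; 1,2,2,2,1,12] for √45; ℓ=6 ⇒ convergent index 5
a_0=6:  p_0=6·1+0=6,  q_0=6·0+1=1
…
a_2=2:  p_2=2·7+6=20,  q_2=2·1+1=3
a_3=2:  p_3=2·20+7=47,  q_3=2·3+1=7
a_4=2:  p_4=2·47+20=114,  q_4=2·7+3=17
a_5=1:  p_5=1·114+47=161,  q_5=1·17+7=24
→ (161, 24).  Check: 161²=25921, 45·24²=25920, difference 1.

161 24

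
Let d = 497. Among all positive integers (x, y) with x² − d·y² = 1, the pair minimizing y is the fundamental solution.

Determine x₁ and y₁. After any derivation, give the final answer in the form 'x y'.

1201887 53912

√497 = [22; 3,2,2,5,6,5,2,2,3,44, …], period ℓ=10 (even) → k=9
step 0: (22, 1)  from 22·(1,0) + (0,1)
…
step 2: (156, 7)  from 2·(67,3) + (22,1)
step 3: (379, 17)  from 2·(156,7) + (67,3)
…
step 7: (143637, 6443)  from 2·(65476,2937) + (12685,569)
step 8: (352750, 15823)  from 2·(143637,6443) + (65476,2937)
step 9: (1201887, 53912)  from 3·(352750,15823) + (143637,6443)
(x₁, y₁) = (1201887, 53912);  1201887² − 497·53912² = 1 ✓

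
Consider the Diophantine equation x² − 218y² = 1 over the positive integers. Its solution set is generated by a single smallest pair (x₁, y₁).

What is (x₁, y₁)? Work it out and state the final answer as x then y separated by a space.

d=218: √d = [14; 1,3,3,1,28] (ℓ=5, odd), read p_9/q_9
k=0  a_k=14  p_k/q_k = 14/1
k=1  a_k=1  p_k/q_k = 15/1
k=2  a_k=3  p_k/q_k = 59/4
k=3  a_k=3  p_k/q_k = 192/13
k=4  a_k=1  p_k/q_k = 251/17
k=5  a_k=28  p_k/q_k = 7220/489
…
k=7  a_k=3  p_k/q_k = 29633/2007
k=8  a_k=3  p_k/q_k = 96370/6527
k=9  a_k=1  p_k/q_k = 126003/8534
→ (126003, 8534).  Check: 126003²=15876756009, 218·8534²=15876756008, difference 1.

126003 8534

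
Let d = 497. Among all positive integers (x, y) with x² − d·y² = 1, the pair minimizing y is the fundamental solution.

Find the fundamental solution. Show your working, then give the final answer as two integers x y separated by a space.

1201887 53912

√497 = [22; 3,2,2,5,6,5,2,2,3,44, …], period ℓ=10 (even) → k=9
i=0: a=22 ⇒ p=22, q=1
i=1: a=3 ⇒ p=67, q=3
i=2: a=2 ⇒ p=156, q=7
…
i=4: a=5 ⇒ p=2051, q=92
i=5: a=6 ⇒ p=12685, q=569
…
i=7: a=2 ⇒ p=143637, q=6443
i=8: a=2 ⇒ p=352750, q=15823
i=9: a=3 ⇒ p=1201887, q=53912
→ (1201887, 53912).  Check: 1201887²=1444532360769, 497·53912²=1444532360768, difference 1.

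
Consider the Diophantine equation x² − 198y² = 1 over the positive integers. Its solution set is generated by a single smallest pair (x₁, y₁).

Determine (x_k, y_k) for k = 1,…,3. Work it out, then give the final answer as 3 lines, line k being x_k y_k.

d=198: √d = [14; 14,28] (ℓ=2, even), read p_1/q_1
a_0=14:  p_0=14·1+0=14,  q_0=14·0+1=1
a_1=14:  p_1=14·14+1=197,  q_1=14·1+0=14
(x₁, y₁) = (197, 14);  197² − 198·14² = 1 ✓
k=2:  x_2 = 197·197+198·14·14 = 77617,  y_2 = 197·14+14·197 = 5516
k=3:  x_3 = 197·77617+198·14·5516 = 30580901,  y_3 = 197·5516+14·77617 = 2173290

197 14
77617 5516
30580901 2173290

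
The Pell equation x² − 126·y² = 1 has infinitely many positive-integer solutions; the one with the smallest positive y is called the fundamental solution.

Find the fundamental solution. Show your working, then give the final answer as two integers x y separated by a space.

449 40

d=126: √d = [11; 4,2,4,22] (ℓ=4, even), read p_3/q_3
k=0  a_k=11  p_k/q_k = 11/1
k=1  a_k=4  p_k/q_k = 45/4
k=2  a_k=2  p_k/q_k = 101/9
k=3  a_k=4  p_k/q_k = 449/40
(x₁, y₁) = (449, 40);  449² − 126·40² = 1 ✓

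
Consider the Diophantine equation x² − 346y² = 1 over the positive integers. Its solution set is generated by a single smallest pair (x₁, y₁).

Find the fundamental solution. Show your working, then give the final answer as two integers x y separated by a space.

[18; 1,1,1,1,36] for √346; ℓ=5 ⇒ convergent index 9
k=0  a_k=18  p_k/q_k = 18/1
k=1  a_k=1  p_k/q_k = 19/1
k=2  a_k=1  p_k/q_k = 37/2
k=3  a_k=1  p_k/q_k = 56/3
…
k=5  a_k=36  p_k/q_k = 3404/183
k=6  a_k=1  p_k/q_k = 3497/188
…
k=8  a_k=1  p_k/q_k = 10398/559
k=9  a_k=1  p_k/q_k = 17299/930
fundamental: x₁=17299, y₁=930  (since 299255401 − 346·864900 = 1)

17299 930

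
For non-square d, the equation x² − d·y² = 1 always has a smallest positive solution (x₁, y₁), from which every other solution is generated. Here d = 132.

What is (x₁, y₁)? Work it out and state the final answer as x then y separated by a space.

23 2

√132 = [11; 2,22, …], period ℓ=2 (even) → k=1
i=0: a=11 ⇒ p=11, q=1
i=1: a=2 ⇒ p=23, q=2
→ (23, 2).  Check: 23²=529, 132·2²=528, difference 1.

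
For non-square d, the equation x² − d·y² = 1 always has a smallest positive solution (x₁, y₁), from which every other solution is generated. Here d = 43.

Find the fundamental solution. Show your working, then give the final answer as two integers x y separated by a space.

[6; 1,1,3,1,5,1,3,1,1,12] for √43; ℓ=10 ⇒ convergent index 9
i=0: a=6 ⇒ p=6, q=1
…
i=2: a=1 ⇒ p=13, q=2
i=3: a=3 ⇒ p=46, q=7
…
i=6: a=1 ⇒ p=400, q=61
i=7: a=3 ⇒ p=1541, q=235
i=8: a=1 ⇒ p=1941, q=296
i=9: a=1 ⇒ p=3482, q=531
(x₁, y₁) = (3482, 531);  3482² − 43·531² = 1 ✓

3482 531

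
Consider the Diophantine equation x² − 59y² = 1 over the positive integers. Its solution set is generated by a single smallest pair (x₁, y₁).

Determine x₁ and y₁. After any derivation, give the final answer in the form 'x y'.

√59 → a₀=7, period (1,2,7,2,1,14); ℓ=6 even so k=5
i=0: a=7 ⇒ p=7, q=1
i=1: a=1 ⇒ p=8, q=1
i=2: a=2 ⇒ p=23, q=3
…
i=4: a=2 ⇒ p=361, q=47
i=5: a=1 ⇒ p=530, q=69
fundamental: x₁=530, y₁=69  (since 280900 − 59·4761 = 1)

530 69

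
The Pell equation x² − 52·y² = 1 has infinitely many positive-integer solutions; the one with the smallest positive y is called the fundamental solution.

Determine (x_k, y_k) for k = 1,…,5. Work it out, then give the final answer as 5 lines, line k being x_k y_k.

[7; 4,1,2,1,4,14] for √52; ℓ=6 ⇒ convergent index 5
i=0: a=7 ⇒ p=7, q=1
…
i=4: a=1 ⇒ p=137, q=19
i=5: a=4 ⇒ p=649, q=90
→ (649, 90).  Check: 649²=421201, 52·90²=421200, difference 1.
k=2:  x_2 = 649·649+52·90·90 = 842401,  y_2 = 649·90+90·649 = 116820
k=3:  x_3 = 649·842401+52·90·116820 = 1093435849,  y_3 = 649·116820+90·842401 = 151632270
k=4:  x_4 = 649·1093435849+52·90·151632270 = 1419278889601,  y_4 = 649·151632270+90·1093435849 = 196818569640
k=5:  x_5 = 649·1419278889601+52·90·196818569640 = 1842222905266249,  y_5 = 649·196818569640+90·1419278889601 = 255470351760450

649 90
842401 116820
1093435849 151632270
1419278889601 196818569640
1842222905266249 255470351760450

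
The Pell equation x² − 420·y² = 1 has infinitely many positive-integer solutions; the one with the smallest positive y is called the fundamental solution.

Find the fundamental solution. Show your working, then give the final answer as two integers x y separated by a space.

√420 = [20; 2,40, …], period ℓ=2 (even) → k=1
i=0: a=20 ⇒ p=20, q=1
i=1: a=2 ⇒ p=41, q=2
(x₁, y₁) = (41, 2);  41² − 420·2² = 1 ✓

41 2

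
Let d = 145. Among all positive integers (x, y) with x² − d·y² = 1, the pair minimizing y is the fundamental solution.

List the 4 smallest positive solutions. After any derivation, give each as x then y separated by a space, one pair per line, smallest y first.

289 24
167041 13872
96549409 8017992
55805391361 4634385504

d=145: √d = [12; 24] (ℓ=1, odd), read p_1/q_1
a_0=12:  p_0=12·1+0=12,  q_0=12·0+1=1
a_1=24:  p_1=24·12+1=289,  q_1=24·1+0=24
(x₁, y₁) = (289, 24);  289² − 145·24² = 1 ✓
(289+24√145)^2 = 167041 + 13872√145
(289+24√145)^3 = 96549409 + 8017992√145
(289+24√145)^4 = 55805391361 + 4634385504√145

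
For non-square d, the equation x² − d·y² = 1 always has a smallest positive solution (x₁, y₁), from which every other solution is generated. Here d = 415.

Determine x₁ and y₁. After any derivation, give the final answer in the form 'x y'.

[20; 2,1,2,4,6,…,1,2,40] for √415; ℓ=16 ⇒ convergent index 15
k=0  a_k=20  p_k/q_k = 20/1
…
k=2  a_k=1  p_k/q_k = 61/3
k=3  a_k=2  p_k/q_k = 163/8
k=4  a_k=4  p_k/q_k = 713/35
k=5  a_k=6  p_k/q_k = 4441/218
k=6  a_k=1  p_k/q_k = 5154/253
k=7  a_k=1  p_k/q_k = 9595/471
k=8  a_k=3  p_k/q_k = 33939/1666
k=9  a_k=1  p_k/q_k = 43534/2137
k=10  a_k=1  p_k/q_k = 77473/3803
…
k=13  a_k=2  p_k/q_k = 4730294/232201
k=14  a_k=1  p_k/q_k = 6841255/335824
k=15  a_k=2  p_k/q_k = 18412804/903849
fundamental: x₁=18412804, y₁=903849  (since 339031351142416 − 415·816943014801 = 1)

18412804 903849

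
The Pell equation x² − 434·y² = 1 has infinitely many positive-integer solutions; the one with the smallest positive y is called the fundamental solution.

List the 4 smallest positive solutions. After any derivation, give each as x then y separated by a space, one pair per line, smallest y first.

√434 → a₀=20, period (1,4,1,40); ℓ=4 even so k=3
step 0: (20, 1)  from 20·(1,0) + (0,1)
step 1: (21, 1)  from 1·(20,1) + (1,0)
step 2: (104, 5)  from 4·(21,1) + (20,1)
step 3: (125, 6)  from 1·(104,5) + (21,1)
fundamental: x₁=125, y₁=6  (since 15625 − 434·36 = 1)
k=2:  x_2 = 125·125+434·6·6 = 31249,  y_2 = 125·6+6·125 = 1500
k=3:  x_3 = 125·31249+434·6·1500 = 7812125,  y_3 = 125·1500+6·31249 = 374994
k=4:  x_4 = 125·7812125+434·6·374994 = 1953000001,  y_4 = 125·374994+6·7812125 = 93747000

125 6
31249 1500
7812125 374994
1953000001 93747000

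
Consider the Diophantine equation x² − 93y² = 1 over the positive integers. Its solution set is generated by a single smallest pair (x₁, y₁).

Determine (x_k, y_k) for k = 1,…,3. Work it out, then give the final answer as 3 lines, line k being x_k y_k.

12151 1260
295293601 30620520
7176225079351 744139875780

√93 → a₀=9, period (1,1,1,4,6,4,1,1,1,18); ℓ=10 even so k=9
i=0: a=9 ⇒ p=9, q=1
…
i=2: a=1 ⇒ p=19, q=2
…
i=4: a=4 ⇒ p=135, q=14
i=5: a=6 ⇒ p=839, q=87
…
i=8: a=1 ⇒ p=7821, q=811
i=9: a=1 ⇒ p=12151, q=1260
(x₁, y₁) = (12151, 1260);  12151² − 93·1260² = 1 ✓
n=2: (12151,1260)∘(12151,1260) = (12151·12151+93·1260·1260, 12151·1260+1260·12151) = (295293601,30620520)
n=3: (295293601,30620520)∘(12151,1260) = (12151·295293601+93·1260·30620520, 12151·30620520+1260·295293601) = (7176225079351,744139875780)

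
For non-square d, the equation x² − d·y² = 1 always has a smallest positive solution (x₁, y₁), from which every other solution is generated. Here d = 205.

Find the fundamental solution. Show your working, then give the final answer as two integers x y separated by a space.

[14; 3,6,1,4,1,6,3,28] for √205; ℓ=8 ⇒ convergent index 7
k=0  a_k=14  p_k/q_k = 14/1
k=1  a_k=3  p_k/q_k = 43/3
…
k=3  a_k=1  p_k/q_k = 315/22
…
k=5  a_k=1  p_k/q_k = 1847/129
k=6  a_k=6  p_k/q_k = 12614/881
k=7  a_k=3  p_k/q_k = 39689/2772
fundamental: x₁=39689, y₁=2772  (since 1575216721 − 205·7683984 = 1)

39689 2772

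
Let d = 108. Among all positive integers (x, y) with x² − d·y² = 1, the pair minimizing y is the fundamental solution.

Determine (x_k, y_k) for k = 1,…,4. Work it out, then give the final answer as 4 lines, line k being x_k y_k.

1351 130
3650401 351260
9863382151 949104390
26650854921601 2564479710520

√108 → a₀=10, period (2,1,1,4,1,1,2,20); ℓ=8 even so k=7
step 0: (10, 1)  from 10·(1,0) + (0,1)
…
step 2: (31, 3)  from 1·(21,2) + (10,1)
step 3: (52, 5)  from 1·(31,3) + (21,2)
step 4: (239, 23)  from 4·(52,5) + (31,3)
…
step 6: (530, 51)  from 1·(291,28) + (239,23)
step 7: (1351, 130)  from 2·(530,51) + (291,28)
fundamental: x₁=1351, y₁=130  (since 1825201 − 108·16900 = 1)
n=2: (1351,130)∘(1351,130) = (1351·1351+108·130·130, 1351·130+130·1351) = (3650401,351260)
n=3: (3650401,351260)∘(1351,130) = (1351·3650401+108·130·351260, 1351·351260+130·3650401) = (9863382151,949104390)
n=4: (9863382151,949104390)∘(1351,130) = (1351·9863382151+108·130·949104390, 1351·949104390+130·9863382151) = (26650854921601,2564479710520)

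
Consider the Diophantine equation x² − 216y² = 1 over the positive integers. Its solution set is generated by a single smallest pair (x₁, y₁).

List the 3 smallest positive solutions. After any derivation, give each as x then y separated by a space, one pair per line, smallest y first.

485 33
470449 32010
456335045 31049667

[14; 1,2,3,2,1,28] for √216; ℓ=6 ⇒ convergent index 5
a_0=14:  p_0=14·1+0=14,  q_0=14·0+1=1
…
a_4=2:  p_4=2·147+44=338,  q_4=2·10+3=23
a_5=1:  p_5=1·338+147=485,  q_5=1·23+10=33
fundamental: x₁=485, y₁=33  (since 235225 − 216·1089 = 1)
(485+33√216)^2 = 470449 + 32010√216
(485+33√216)^3 = 456335045 + 31049667√216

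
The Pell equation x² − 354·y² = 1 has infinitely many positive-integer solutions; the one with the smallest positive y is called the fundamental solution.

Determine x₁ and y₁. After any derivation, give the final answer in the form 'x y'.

258065 13716

[18; 1,4,2,2,18,2,2,4,1,36] for √354; ℓ=10 ⇒ convergent index 9
a_0=18:  p_0=18·1+0=18,  q_0=18·0+1=1
…
a_2=4:  p_2=4·19+18=94,  q_2=4·1+1=5
a_3=2:  p_3=2·94+19=207,  q_3=2·5+1=11
…
a_5=18:  p_5=18·508+207=9351,  q_5=18·27+11=497
a_6=2:  p_6=2·9351+508=19210,  q_6=2·497+27=1021
a_7=2:  p_7=2·19210+9351=47771,  q_7=2·1021+497=2539
a_8=4:  p_8=4·47771+19210=210294,  q_8=4·2539+1021=11177
a_9=1:  p_9=1·210294+47771=258065,  q_9=1·11177+2539=13716
fundamental: x₁=258065, y₁=13716  (since 66597544225 − 354·188128656 = 1)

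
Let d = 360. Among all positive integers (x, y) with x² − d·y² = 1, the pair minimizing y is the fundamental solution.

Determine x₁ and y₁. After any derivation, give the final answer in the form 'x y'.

√360 → a₀=18, period (1,36); ℓ=2 even so k=1
i=0: a=18 ⇒ p=18, q=1
i=1: a=1 ⇒ p=19, q=1
→ (19, 1).  Check: 19²=361, 360·1²=360, difference 1.

19 1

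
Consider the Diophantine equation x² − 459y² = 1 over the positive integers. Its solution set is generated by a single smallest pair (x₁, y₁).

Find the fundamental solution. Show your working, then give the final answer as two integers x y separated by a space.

√459 = [21; 2,2,1,4,21,4,1,2,2,42, …], period ℓ=10 (even) → k=9
i=0: a=21 ⇒ p=21, q=1
i=1: a=2 ⇒ p=43, q=2
…
i=3: a=1 ⇒ p=150, q=7
i=4: a=4 ⇒ p=707, q=33
…
i=6: a=4 ⇒ p=60695, q=2833
…
i=8: a=2 ⇒ p=212079, q=9899
i=9: a=2 ⇒ p=499850, q=23331
fundamental: x₁=499850, y₁=23331  (since 249850022500 − 459·544335561 = 1)

499850 23331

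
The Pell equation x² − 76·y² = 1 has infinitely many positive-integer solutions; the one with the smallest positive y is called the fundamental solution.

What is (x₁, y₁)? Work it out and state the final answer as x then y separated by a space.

57799 6630

[8; 1,2,1,1,5,4,5,1,1,2,1,16] for √76; ℓ=12 ⇒ convergent index 11
i=0: a=8 ⇒ p=8, q=1
i=1: a=1 ⇒ p=9, q=1
…
i=10: a=2 ⇒ p=41488, q=4759
i=11: a=1 ⇒ p=57799, q=6630
(x₁, y₁) = (57799, 6630);  57799² − 76·6630² = 1 ✓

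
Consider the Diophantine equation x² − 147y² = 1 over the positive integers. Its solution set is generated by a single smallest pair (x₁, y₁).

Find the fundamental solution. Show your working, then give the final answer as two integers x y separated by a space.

d=147: √d = [12; 8,24] (ℓ=2, even), read p_1/q_1
a_0=12:  p_0=12·1+0=12,  q_0=12·0+1=1
a_1=8:  p_1=8·12+1=97,  q_1=8·1+0=8
fundamental: x₁=97, y₁=8  (since 9409 − 147·64 = 1)

97 8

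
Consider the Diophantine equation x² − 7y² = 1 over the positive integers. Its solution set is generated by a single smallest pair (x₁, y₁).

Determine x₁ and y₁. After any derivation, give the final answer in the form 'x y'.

8 3

[2; 1,1,1,4] for √7; ℓ=4 ⇒ convergent index 3
k=0  a_k=2  p_k/q_k = 2/1
…
k=2  a_k=1  p_k/q_k = 5/2
k=3  a_k=1  p_k/q_k = 8/3
→ (8, 3).  Check: 8²=64, 7·3²=63, difference 1.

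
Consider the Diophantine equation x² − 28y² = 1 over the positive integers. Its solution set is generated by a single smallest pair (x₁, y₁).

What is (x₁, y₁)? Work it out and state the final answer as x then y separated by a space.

127 24

d=28: √d = [5; 3,2,3,10] (ℓ=4, even), read p_3/q_3
i=0: a=5 ⇒ p=5, q=1
…
i=2: a=2 ⇒ p=37, q=7
i=3: a=3 ⇒ p=127, q=24
→ (127, 24).  Check: 127²=16129, 28·24²=16128, difference 1.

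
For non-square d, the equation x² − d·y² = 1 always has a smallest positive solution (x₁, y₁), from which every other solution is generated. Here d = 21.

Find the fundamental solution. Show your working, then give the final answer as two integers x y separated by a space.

55 12

√21 → a₀=4, period (1,1,2,1,1,8); ℓ=6 even so k=5
step 0: (4, 1)  from 4·(1,0) + (0,1)
…
step 3: (23, 5)  from 2·(9,2) + (5,1)
step 4: (32, 7)  from 1·(23,5) + (9,2)
step 5: (55, 12)  from 1·(32,7) + (23,5)
→ (55, 12).  Check: 55²=3025, 21·12²=3024, difference 1.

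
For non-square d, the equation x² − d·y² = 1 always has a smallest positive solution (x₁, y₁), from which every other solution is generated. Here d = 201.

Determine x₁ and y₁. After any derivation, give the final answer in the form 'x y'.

515095 36332

d=201: √d = [14; 5,1,1,1,2,…,1,5,28] (ℓ=14, even), read p_13/q_13
step 0: (14, 1)  from 14·(1,0) + (0,1)
step 1: (71, 5)  from 5·(14,1) + (1,0)
step 2: (85, 6)  from 1·(71,5) + (14,1)
step 3: (156, 11)  from 1·(85,6) + (71,5)
…
step 5: (638, 45)  from 2·(241,17) + (156,11)
step 6: (879, 62)  from 1·(638,45) + (241,17)
step 7: (7670, 541)  from 8·(879,62) + (638,45)
step 8: (8549, 603)  from 1·(7670,541) + (879,62)
…
step 10: (33317, 2350)  from 1·(24768,1747) + (8549,603)
step 11: (58085, 4097)  from 1·(33317,2350) + (24768,1747)
step 12: (91402, 6447)  from 1·(58085,4097) + (33317,2350)
step 13: (515095, 36332)  from 5·(91402,6447) + (58085,4097)
(x₁, y₁) = (515095, 36332);  515095² − 201·36332² = 1 ✓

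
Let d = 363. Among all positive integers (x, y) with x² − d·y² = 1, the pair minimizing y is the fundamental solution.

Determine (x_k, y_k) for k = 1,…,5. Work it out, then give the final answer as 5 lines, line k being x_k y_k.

362 19
262087 13756
189750626 9959325
137379191137 7210537544
99462344632562 5220419222531

d=363: √d = [19; 19,38] (ℓ=2, even), read p_1/q_1
step 0: (19, 1)  from 19·(1,0) + (0,1)
step 1: (362, 19)  from 19·(19,1) + (1,0)
fundamental: x₁=362, y₁=19  (since 131044 − 363·361 = 1)
(362+19√363)^2 = 262087 + 13756√363
(362+19√363)^3 = 189750626 + 9959325√363
(362+19√363)^4 = 137379191137 + 7210537544√363
(362+19√363)^5 = 99462344632562 + 5220419222531√363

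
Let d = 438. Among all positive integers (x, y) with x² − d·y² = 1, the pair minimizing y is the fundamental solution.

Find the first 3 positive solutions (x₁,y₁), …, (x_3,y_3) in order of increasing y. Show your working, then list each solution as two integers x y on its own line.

[20; 1,12,1,40] for √438; ℓ=4 ⇒ convergent index 3
step 0: (20, 1)  from 20·(1,0) + (0,1)
step 1: (21, 1)  from 1·(20,1) + (1,0)
step 2: (272, 13)  from 12·(21,1) + (20,1)
step 3: (293, 14)  from 1·(272,13) + (21,1)
→ (293, 14).  Check: 293²=85849, 438·14²=85848, difference 1.
(293+14√438)^2 = 171697 + 8204√438
(293+14√438)^3 = 100614149 + 4807530√438

293 14
171697 8204
100614149 4807530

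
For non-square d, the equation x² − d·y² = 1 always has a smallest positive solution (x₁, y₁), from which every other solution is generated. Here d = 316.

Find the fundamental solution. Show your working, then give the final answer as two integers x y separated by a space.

12799 720

√316 → a₀=17, period (1,3,2,8,2,3,1,34); ℓ=8 even so k=7
k=0  a_k=17  p_k/q_k = 17/1
k=1  a_k=1  p_k/q_k = 18/1
…
k=3  a_k=2  p_k/q_k = 160/9
k=4  a_k=8  p_k/q_k = 1351/76
k=5  a_k=2  p_k/q_k = 2862/161
k=6  a_k=3  p_k/q_k = 9937/559
k=7  a_k=1  p_k/q_k = 12799/720
→ (12799, 720).  Check: 12799²=163814401, 316·720²=163814400, difference 1.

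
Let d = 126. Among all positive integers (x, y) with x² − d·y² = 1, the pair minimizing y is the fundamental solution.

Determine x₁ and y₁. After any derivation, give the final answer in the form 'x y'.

449 40

[11; 4,2,4,22] for √126; ℓ=4 ⇒ convergent index 3
step 0: (11, 1)  from 11·(1,0) + (0,1)
step 1: (45, 4)  from 4·(11,1) + (1,0)
step 2: (101, 9)  from 2·(45,4) + (11,1)
step 3: (449, 40)  from 4·(101,9) + (45,4)
fundamental: x₁=449, y₁=40  (since 201601 − 126·1600 = 1)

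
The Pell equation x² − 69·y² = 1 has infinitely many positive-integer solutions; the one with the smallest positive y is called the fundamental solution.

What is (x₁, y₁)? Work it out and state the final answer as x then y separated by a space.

7775 936

√69 → a₀=8, period (3,3,1,4,1,3,3,16); ℓ=8 even so k=7
step 0: (8, 1)  from 8·(1,0) + (0,1)
step 1: (25, 3)  from 3·(8,1) + (1,0)
…
step 3: (108, 13)  from 1·(83,10) + (25,3)
…
step 5: (623, 75)  from 1·(515,62) + (108,13)
step 6: (2384, 287)  from 3·(623,75) + (515,62)
step 7: (7775, 936)  from 3·(2384,287) + (623,75)
→ (7775, 936).  Check: 7775²=60450625, 69·936²=60450624, difference 1.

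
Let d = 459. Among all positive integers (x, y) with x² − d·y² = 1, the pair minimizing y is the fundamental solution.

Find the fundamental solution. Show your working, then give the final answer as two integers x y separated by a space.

499850 23331

√459 = [21; 2,2,1,4,21,4,1,2,2,42, …], period ℓ=10 (even) → k=9
i=0: a=21 ⇒ p=21, q=1
…
i=3: a=1 ⇒ p=150, q=7
i=4: a=4 ⇒ p=707, q=33
…
i=8: a=2 ⇒ p=212079, q=9899
i=9: a=2 ⇒ p=499850, q=23331
(x₁, y₁) = (499850, 23331);  499850² − 459·23331² = 1 ✓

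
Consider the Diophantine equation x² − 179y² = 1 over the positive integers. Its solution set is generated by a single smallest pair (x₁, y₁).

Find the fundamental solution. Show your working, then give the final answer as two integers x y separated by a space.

4190210 313191

d=179: √d = [13; 2,1,1,1,3,…,1,2,26] (ℓ=14, even), read p_13/q_13
a_0=13:  p_0=13·1+0=13,  q_0=13·0+1=1
…
a_3=1:  p_3=1·40+27=67,  q_3=1·3+2=5
a_4=1:  p_4=1·67+40=107,  q_4=1·5+3=8
…
a_6=5:  p_6=5·388+107=2047,  q_6=5·29+8=153
a_7=13:  p_7=13·2047+388=26999,  q_7=13·153+29=2018
…
a_10=1:  p_10=1·438125+137042=575167,  q_10=1·32747+10243=42990
…
a_12=1:  p_12=1·1013292+575167=1588459,  q_12=1·75737+42990=118727
a_13=2:  p_13=2·1588459+1013292=4190210,  q_13=2·118727+75737=313191
fundamental: x₁=4190210, y₁=313191  (since 17557859844100 − 179·98088602481 = 1)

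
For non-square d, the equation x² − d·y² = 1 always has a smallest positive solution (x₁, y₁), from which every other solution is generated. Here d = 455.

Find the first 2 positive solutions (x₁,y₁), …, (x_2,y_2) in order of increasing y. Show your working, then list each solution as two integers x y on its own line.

64 3
8191 384

[21; 3,42] for √455; ℓ=2 ⇒ convergent index 1
k=0  a_k=21  p_k/q_k = 21/1
k=1  a_k=3  p_k/q_k = 64/3
(x₁, y₁) = (64, 3);  64² − 455·3² = 1 ✓
(x_2, y_2) = (64·64 + 455·3·3, 64·3 + 3·64) = (8191, 384)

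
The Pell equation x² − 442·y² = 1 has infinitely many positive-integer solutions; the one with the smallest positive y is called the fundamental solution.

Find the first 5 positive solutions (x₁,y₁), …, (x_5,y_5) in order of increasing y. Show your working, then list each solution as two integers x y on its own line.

√442 → a₀=21, period (42); ℓ=1 odd so k=1
step 0: (21, 1)  from 21·(1,0) + (0,1)
step 1: (883, 42)  from 42·(21,1) + (1,0)
fundamental: x₁=883, y₁=42  (since 779689 − 442·1764 = 1)
(x_2, y_2) = (883·883 + 442·42·42, 883·42 + 42·883) = (1559377, 74172)
(x_3, y_3) = (883·1559377 + 442·42·74172, 883·74172 + 42·1559377) = (2753858899, 130987710)
(x_4, y_4) = (883·2753858899 + 442·42·130987710, 883·130987710 + 42·2753858899) = (4863313256257, 231324221688)
(x_5, y_5) = (883·4863313256257 + 442·42·231324221688, 883·231324221688 + 42·4863313256257) = (8588608456690963, 408518444513298)

883 42
1559377 74172
2753858899 130987710
4863313256257 231324221688
8588608456690963 408518444513298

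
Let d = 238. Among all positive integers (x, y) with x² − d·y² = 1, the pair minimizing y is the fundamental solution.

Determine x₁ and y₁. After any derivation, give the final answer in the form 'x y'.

[15; 2,2,1,14,1,2,2,30] for √238; ℓ=8 ⇒ convergent index 7
k=0  a_k=15  p_k/q_k = 15/1
…
k=2  a_k=2  p_k/q_k = 77/5
…
k=5  a_k=1  p_k/q_k = 1697/110
k=6  a_k=2  p_k/q_k = 4983/323
k=7  a_k=2  p_k/q_k = 11663/756
(x₁, y₁) = (11663, 756);  11663² − 238·756² = 1 ✓

11663 756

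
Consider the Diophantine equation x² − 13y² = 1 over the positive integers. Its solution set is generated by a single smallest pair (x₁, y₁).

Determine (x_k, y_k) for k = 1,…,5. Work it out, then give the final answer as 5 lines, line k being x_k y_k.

[3; 1,1,1,1,6] for √13; ℓ=5 ⇒ convergent index 9
a_0=3:  p_0=3·1+0=3,  q_0=3·0+1=1
a_1=1:  p_1=1·3+1=4,  q_1=1·1+0=1
a_2=1:  p_2=1·4+3=7,  q_2=1·1+1=2
a_3=1:  p_3=1·7+4=11,  q_3=1·2+1=3
a_4=1:  p_4=1·11+7=18,  q_4=1·3+2=5
a_5=6:  p_5=6·18+11=119,  q_5=6·5+3=33
…
a_8=1:  p_8=1·256+137=393,  q_8=1·71+38=109
a_9=1:  p_9=1·393+256=649,  q_9=1·109+71=180
(x₁, y₁) = (649, 180);  649² − 13·180² = 1 ✓
k=2:  x_2 = 649·649+13·180·180 = 842401,  y_2 = 649·180+180·649 = 233640
k=3:  x_3 = 649·842401+13·180·233640 = 1093435849,  y_3 = 649·233640+180·842401 = 303264540
k=4:  x_4 = 649·1093435849+13·180·303264540 = 1419278889601,  y_4 = 649·303264540+180·1093435849 = 393637139280
k=5:  x_5 = 649·1419278889601+13·180·393637139280 = 1842222905266249,  y_5 = 649·393637139280+180·1419278889601 = 510940703520900

649 180
842401 233640
1093435849 303264540
1419278889601 393637139280
1842222905266249 510940703520900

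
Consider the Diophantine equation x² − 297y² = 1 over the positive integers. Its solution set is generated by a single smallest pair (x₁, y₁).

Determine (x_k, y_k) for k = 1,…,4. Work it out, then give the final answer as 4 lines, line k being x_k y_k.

48599 2820
4723725601 274098360
459136680917399 26641812392460
44627167107085622401 2589530880648228720

√297 → a₀=17, period (4,3,1,1,2,1,1,3,4,34); ℓ=10 even so k=9
k=0  a_k=17  p_k/q_k = 17/1
…
k=2  a_k=3  p_k/q_k = 224/13
…
k=4  a_k=1  p_k/q_k = 517/30
k=5  a_k=2  p_k/q_k = 1327/77
…
k=7  a_k=1  p_k/q_k = 3171/184
k=8  a_k=3  p_k/q_k = 11357/659
k=9  a_k=4  p_k/q_k = 48599/2820
→ (48599, 2820).  Check: 48599²=2361862801, 297·2820²=2361862800, difference 1.
k=2:  x_2 = 48599·48599+297·2820·2820 = 4723725601,  y_2 = 48599·2820+2820·48599 = 274098360
k=3:  x_3 = 48599·4723725601+297·2820·274098360 = 459136680917399,  y_3 = 48599·274098360+2820·4723725601 = 26641812392460
k=4:  x_4 = 48599·459136680917399+297·2820·26641812392460 = 44627167107085622401,  y_4 = 48599·26641812392460+2820·459136680917399 = 2589530880648228720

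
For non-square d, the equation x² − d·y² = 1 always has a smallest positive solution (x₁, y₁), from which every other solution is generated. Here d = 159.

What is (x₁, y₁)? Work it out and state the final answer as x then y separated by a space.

1324 105

√159 → a₀=12, period (1,1,1,1,3,1,1,1,1,24); ℓ=10 even so k=9
k=0  a_k=12  p_k/q_k = 12/1
k=1  a_k=1  p_k/q_k = 13/1
…
k=4  a_k=1  p_k/q_k = 63/5
…
k=7  a_k=1  p_k/q_k = 517/41
k=8  a_k=1  p_k/q_k = 807/64
k=9  a_k=1  p_k/q_k = 1324/105
fundamental: x₁=1324, y₁=105  (since 1752976 − 159·11025 = 1)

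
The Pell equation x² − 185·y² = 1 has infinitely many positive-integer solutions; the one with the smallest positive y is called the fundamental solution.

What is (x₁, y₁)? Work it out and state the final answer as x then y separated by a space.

√185 = [13; 1,1,1,1,26, …], period ℓ=5 (odd) → k=9
k=0  a_k=13  p_k/q_k = 13/1
…
k=2  a_k=1  p_k/q_k = 27/2
k=3  a_k=1  p_k/q_k = 41/3
…
k=6  a_k=1  p_k/q_k = 1877/138
k=7  a_k=1  p_k/q_k = 3686/271
k=8  a_k=1  p_k/q_k = 5563/409
k=9  a_k=1  p_k/q_k = 9249/680
→ (9249, 680).  Check: 9249²=85544001, 185·680²=85544000, difference 1.

9249 680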